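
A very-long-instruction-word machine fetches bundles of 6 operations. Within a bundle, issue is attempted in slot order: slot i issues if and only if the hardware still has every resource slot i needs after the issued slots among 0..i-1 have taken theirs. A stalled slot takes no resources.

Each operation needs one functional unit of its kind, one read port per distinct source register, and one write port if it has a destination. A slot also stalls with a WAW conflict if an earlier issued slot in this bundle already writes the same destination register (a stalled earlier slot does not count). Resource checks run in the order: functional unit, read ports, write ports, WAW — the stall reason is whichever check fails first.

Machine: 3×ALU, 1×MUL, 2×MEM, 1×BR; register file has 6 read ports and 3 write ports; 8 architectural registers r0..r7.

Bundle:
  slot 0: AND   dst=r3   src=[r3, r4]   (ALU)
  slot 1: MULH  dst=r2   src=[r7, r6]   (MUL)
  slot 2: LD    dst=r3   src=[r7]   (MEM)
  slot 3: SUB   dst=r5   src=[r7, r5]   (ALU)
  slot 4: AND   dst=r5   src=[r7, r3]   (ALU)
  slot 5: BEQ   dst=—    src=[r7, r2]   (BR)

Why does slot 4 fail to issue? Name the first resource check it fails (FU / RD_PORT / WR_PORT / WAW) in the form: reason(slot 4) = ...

reason(slot 4) = RD_PORT

slot 0 (ALU): ISSUE — free A2,Mu1,Ld2,B1 rp4 wp2
slot 1 (MUL): ISSUE — free A2,Mu0,Ld2,B1 rp2 wp1
slot 2 (MEM): stall WAW — free A2,Mu0,Ld2,B1 rp2 wp1
slot 3 (ALU): ISSUE — free A1,Mu0,Ld2,B1 rp0 wp0
slot 4 (ALU): stall RD_PORT — free A1,Mu0,Ld2,B1 rp0 wp0
slot 5 (BR): stall RD_PORT — free A1,Mu0,Ld2,B1 rp0 wp0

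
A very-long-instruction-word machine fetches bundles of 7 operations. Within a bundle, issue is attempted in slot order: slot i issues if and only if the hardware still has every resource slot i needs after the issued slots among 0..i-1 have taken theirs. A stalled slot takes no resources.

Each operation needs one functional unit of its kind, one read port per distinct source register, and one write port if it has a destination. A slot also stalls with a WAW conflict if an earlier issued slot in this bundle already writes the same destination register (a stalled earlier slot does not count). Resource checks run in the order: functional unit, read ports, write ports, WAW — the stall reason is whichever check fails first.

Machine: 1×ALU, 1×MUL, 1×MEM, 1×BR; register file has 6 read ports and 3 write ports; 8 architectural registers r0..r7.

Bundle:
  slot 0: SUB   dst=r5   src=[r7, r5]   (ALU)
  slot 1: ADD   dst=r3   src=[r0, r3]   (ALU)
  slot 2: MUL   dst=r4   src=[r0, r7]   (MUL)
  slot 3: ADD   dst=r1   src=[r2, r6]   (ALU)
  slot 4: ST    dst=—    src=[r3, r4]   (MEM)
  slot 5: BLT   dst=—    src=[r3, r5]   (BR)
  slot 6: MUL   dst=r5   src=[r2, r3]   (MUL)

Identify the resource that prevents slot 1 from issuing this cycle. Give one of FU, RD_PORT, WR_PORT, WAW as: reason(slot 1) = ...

reason(slot 1) = FU

[0] ALU needs rd=2 wr=1: ok; after: ALU=0 MUL=1 MEM=1 BR=1, R=4, W=2
[1] ALU needs rd=2 wr=1: FU; after: ALU=0 MUL=1 MEM=1 BR=1, R=4, W=2
[2] MUL needs rd=2 wr=1: ok; after: ALU=0 MUL=0 MEM=1 BR=1, R=2, W=1
[3] ALU needs rd=2 wr=1: FU; after: ALU=0 MUL=0 MEM=1 BR=1, R=2, W=1
[4] MEM needs rd=2 wr=0: ok; after: ALU=0 MUL=0 MEM=0 BR=1, R=0, W=1
[5] BR needs rd=2 wr=0: RD_PORT; after: ALU=0 MUL=0 MEM=0 BR=1, R=0, W=1
[6] MUL needs rd=2 wr=1: FU; after: ALU=0 MUL=0 MEM=0 BR=1, R=0, W=1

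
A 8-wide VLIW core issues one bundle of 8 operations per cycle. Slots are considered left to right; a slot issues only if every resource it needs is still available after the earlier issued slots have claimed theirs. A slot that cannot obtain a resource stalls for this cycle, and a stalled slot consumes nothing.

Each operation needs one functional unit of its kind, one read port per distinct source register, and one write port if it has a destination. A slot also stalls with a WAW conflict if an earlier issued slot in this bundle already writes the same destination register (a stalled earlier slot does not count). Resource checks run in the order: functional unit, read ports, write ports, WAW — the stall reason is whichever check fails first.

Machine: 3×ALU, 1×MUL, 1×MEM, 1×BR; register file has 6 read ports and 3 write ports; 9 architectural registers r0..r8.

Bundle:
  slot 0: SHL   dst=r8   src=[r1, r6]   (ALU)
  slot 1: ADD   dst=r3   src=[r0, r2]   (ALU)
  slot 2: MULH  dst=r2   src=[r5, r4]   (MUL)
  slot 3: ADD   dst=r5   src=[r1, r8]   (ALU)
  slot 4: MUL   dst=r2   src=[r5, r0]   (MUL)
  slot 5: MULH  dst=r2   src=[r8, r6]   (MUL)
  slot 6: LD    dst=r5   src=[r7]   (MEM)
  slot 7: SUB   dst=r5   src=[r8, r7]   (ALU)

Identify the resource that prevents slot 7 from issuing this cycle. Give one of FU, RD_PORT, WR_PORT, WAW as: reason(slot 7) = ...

reason(slot 7) = RD_PORT

#0 ALU src=r1,r6 dispatched  <A:2 Mu:1 Ld:1 B:1 rd:4 wr:2>
#1 ALU src=r0,r2 dispatched  <A:1 Mu:1 Ld:1 B:1 rd:2 wr:1>
#2 MUL src=r5,r4 dispatched  <A:1 Mu:0 Ld:1 B:1 rd:0 wr:0>
#3 ALU src=r1,r8 held:RD_PORT  <A:1 Mu:0 Ld:1 B:1 rd:0 wr:0>
#4 MUL src=r5,r0 held:FU  <A:1 Mu:0 Ld:1 B:1 rd:0 wr:0>
#5 MUL src=r8,r6 held:FU  <A:1 Mu:0 Ld:1 B:1 rd:0 wr:0>
#6 MEM src=r7 held:RD_PORT  <A:1 Mu:0 Ld:1 B:1 rd:0 wr:0>
#7 ALU src=r8,r7 held:RD_PORT  <A:1 Mu:0 Ld:1 B:1 rd:0 wr:0>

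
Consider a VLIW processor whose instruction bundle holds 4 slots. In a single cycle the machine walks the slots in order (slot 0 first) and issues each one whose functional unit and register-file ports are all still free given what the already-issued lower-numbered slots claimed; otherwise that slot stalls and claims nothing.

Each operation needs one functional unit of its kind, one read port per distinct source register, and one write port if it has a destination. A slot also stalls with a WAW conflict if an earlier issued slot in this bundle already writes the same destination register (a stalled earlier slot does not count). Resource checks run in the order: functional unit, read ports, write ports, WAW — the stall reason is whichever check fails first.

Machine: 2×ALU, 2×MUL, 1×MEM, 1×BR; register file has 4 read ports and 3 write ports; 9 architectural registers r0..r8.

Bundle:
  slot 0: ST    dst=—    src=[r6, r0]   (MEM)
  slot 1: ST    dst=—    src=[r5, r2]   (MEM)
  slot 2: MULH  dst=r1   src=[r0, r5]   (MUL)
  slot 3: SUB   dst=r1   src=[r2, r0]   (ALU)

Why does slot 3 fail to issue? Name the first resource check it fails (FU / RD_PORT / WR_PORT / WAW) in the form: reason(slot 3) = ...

reason(slot 3) = RD_PORT

(0) want 1×MEM +2rd +0wr — yes → AL2|MU2|ME0|BR1|rd2|wr3
(1) want 1×MEM +2rd +0wr — FU → AL2|MU2|ME0|BR1|rd2|wr3
(2) want 1×MUL +2rd +1wr — yes → AL2|MU1|ME0|BR1|rd0|wr2
(3) want 1×ALU +2rd +1wr — RD_PORT → AL2|MU1|ME0|BR1|rd0|wr2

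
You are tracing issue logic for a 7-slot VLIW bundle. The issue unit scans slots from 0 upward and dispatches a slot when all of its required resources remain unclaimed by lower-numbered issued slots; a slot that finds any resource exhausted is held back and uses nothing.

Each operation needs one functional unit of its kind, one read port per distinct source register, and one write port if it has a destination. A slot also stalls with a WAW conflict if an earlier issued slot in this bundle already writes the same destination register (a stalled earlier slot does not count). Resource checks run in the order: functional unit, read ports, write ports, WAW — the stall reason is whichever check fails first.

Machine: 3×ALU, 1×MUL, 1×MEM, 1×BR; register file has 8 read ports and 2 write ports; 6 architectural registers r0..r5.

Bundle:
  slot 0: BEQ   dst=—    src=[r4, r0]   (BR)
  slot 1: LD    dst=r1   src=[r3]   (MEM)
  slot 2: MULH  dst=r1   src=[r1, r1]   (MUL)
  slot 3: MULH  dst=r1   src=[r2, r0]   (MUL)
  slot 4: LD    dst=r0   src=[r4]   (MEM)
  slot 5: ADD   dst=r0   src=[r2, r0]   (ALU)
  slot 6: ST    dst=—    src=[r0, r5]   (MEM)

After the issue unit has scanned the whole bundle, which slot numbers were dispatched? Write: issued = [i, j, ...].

[0] BR needs rd=2 wr=0: ok; after: ALU=3 MUL=1 MEM=1 BR=0, R=6, W=2
[1] MEM needs rd=1 wr=1: ok; after: ALU=3 MUL=1 MEM=0 BR=0, R=5, W=1
[2] MUL needs rd=1 wr=1: WAW; after: ALU=3 MUL=1 MEM=0 BR=0, R=5, W=1
[3] MUL needs rd=2 wr=1: WAW; after: ALU=3 MUL=1 MEM=0 BR=0, R=5, W=1
[4] MEM needs rd=1 wr=1: FU; after: ALU=3 MUL=1 MEM=0 BR=0, R=5, W=1
[5] ALU needs rd=2 wr=1: ok; after: ALU=2 MUL=1 MEM=0 BR=0, R=3, W=0
[6] MEM needs rd=2 wr=0: FU; after: ALU=2 MUL=1 MEM=0 BR=0, R=3, W=0

issued = [0, 1, 5]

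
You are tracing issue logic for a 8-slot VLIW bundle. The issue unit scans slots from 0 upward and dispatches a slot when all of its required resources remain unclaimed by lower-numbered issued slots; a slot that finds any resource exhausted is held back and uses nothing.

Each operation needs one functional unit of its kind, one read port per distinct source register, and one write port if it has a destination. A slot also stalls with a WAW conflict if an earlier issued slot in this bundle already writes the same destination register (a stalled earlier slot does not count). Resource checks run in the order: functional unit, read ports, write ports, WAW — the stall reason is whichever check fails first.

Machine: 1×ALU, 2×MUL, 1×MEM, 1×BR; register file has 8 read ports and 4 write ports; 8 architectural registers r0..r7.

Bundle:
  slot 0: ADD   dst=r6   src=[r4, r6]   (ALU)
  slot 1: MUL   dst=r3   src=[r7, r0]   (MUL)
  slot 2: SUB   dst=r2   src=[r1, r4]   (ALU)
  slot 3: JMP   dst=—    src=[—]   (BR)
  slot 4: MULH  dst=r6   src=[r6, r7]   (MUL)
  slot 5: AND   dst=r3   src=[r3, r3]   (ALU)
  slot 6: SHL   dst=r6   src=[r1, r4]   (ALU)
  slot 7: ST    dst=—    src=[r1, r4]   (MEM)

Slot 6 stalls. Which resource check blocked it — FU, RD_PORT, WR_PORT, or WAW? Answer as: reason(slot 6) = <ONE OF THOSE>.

reason(slot 6) = FU

(0) want 1×ALU +2rd +1wr — yes → AL0|MU2|ME1|BR1|rd6|wr3
(1) want 1×MUL +2rd +1wr — yes → AL0|MU1|ME1|BR1|rd4|wr2
(2) want 1×ALU +2rd +1wr — FU → AL0|MU1|ME1|BR1|rd4|wr2
(3) want 1×BR +0rd +0wr — yes → AL0|MU1|ME1|BR0|rd4|wr2
(4) want 1×MUL +2rd +1wr — WAW → AL0|MU1|ME1|BR0|rd4|wr2
(5) want 1×ALU +1rd +1wr — FU → AL0|MU1|ME1|BR0|rd4|wr2
(6) want 1×ALU +2rd +1wr — FU → AL0|MU1|ME1|BR0|rd4|wr2
(7) want 1×MEM +2rd +0wr — yes → AL0|MU1|ME0|BR0|rd2|wr2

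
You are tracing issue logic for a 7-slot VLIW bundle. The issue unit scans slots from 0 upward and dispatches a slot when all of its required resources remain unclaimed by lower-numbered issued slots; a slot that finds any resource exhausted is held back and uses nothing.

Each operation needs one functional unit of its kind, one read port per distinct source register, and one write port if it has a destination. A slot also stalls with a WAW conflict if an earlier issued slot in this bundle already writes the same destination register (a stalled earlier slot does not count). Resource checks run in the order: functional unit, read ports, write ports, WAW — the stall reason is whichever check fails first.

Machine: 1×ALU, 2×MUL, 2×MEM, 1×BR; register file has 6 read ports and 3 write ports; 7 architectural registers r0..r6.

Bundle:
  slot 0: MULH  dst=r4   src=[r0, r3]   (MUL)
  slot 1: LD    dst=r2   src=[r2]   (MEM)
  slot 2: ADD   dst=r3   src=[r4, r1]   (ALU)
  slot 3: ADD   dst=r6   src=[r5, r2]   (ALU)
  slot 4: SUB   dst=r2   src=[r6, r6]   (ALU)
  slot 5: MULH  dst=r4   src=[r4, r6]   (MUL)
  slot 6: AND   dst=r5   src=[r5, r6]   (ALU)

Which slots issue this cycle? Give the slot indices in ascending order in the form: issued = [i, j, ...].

  0. MUL→r4 ⇒ go  {1A/1Mu/2Ld/1B | 4r 2w}
  1. MEM→r2 ⇒ go  {1A/1Mu/1Ld/1B | 3r 1w}
  2. ALU→r3 ⇒ go  {0A/1Mu/1Ld/1B | 1r 0w}
  3. ALU→r6 ⇒ no(FU)  {0A/1Mu/1Ld/1B | 1r 0w}
  4. ALU→r2 ⇒ no(FU)  {0A/1Mu/1Ld/1B | 1r 0w}
  5. MUL→r4 ⇒ no(RD_PORT)  {0A/1Mu/1Ld/1B | 1r 0w}
  6. ALU→r5 ⇒ no(FU)  {0A/1Mu/1Ld/1B | 1r 0w}

issued = [0, 1, 2]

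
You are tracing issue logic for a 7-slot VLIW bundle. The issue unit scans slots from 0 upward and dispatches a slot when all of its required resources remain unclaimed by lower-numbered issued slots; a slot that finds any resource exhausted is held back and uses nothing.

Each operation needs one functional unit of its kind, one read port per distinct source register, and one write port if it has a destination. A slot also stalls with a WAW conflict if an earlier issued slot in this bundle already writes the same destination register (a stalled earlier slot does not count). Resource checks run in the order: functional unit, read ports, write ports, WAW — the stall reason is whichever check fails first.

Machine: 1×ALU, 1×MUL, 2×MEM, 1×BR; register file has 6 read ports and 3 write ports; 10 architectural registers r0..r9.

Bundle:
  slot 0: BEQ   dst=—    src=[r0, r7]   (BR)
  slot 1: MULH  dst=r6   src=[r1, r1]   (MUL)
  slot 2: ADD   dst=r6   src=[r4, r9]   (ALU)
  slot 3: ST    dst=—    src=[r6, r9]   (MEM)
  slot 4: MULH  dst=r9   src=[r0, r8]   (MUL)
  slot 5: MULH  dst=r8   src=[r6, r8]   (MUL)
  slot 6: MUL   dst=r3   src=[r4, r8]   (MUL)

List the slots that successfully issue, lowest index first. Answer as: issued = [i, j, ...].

#0 BR src=r0,r7 dispatched  <A:1 Mu:1 Ld:2 B:0 rd:4 wr:3>
#1 MUL src=r1,r1 dispatched  <A:1 Mu:0 Ld:2 B:0 rd:3 wr:2>
#2 ALU src=r4,r9 held:WAW  <A:1 Mu:0 Ld:2 B:0 rd:3 wr:2>
#3 MEM src=r6,r9 dispatched  <A:1 Mu:0 Ld:1 B:0 rd:1 wr:2>
#4 MUL src=r0,r8 held:FU  <A:1 Mu:0 Ld:1 B:0 rd:1 wr:2>
#5 MUL src=r6,r8 held:FU  <A:1 Mu:0 Ld:1 B:0 rd:1 wr:2>
#6 MUL src=r4,r8 held:FU  <A:1 Mu:0 Ld:1 B:0 rd:1 wr:2>

issued = [0, 1, 3]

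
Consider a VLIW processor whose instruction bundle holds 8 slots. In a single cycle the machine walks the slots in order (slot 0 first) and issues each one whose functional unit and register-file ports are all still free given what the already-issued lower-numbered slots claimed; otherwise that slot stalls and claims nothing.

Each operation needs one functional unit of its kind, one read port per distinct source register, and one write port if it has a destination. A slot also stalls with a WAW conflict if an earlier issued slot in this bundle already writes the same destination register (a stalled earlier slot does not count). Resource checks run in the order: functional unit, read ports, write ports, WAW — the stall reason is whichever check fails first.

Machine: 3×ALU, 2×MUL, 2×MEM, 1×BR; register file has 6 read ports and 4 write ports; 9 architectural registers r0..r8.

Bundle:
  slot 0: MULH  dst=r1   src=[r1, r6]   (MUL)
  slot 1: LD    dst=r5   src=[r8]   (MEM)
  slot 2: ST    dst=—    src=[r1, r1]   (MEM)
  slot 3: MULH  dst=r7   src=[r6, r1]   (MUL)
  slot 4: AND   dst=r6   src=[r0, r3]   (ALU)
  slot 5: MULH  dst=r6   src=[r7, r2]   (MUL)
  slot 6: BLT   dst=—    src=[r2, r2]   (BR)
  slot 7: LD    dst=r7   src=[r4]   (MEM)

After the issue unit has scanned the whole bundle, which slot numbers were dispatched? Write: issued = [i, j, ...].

(0) want 1×MUL +2rd +1wr — yes → AL3|MU1|ME2|BR1|rd4|wr3
(1) want 1×MEM +1rd +1wr — yes → AL3|MU1|ME1|BR1|rd3|wr2
(2) want 1×MEM +1rd +0wr — yes → AL3|MU1|ME0|BR1|rd2|wr2
(3) want 1×MUL +2rd +1wr — yes → AL3|MU0|ME0|BR1|rd0|wr1
(4) want 1×ALU +2rd +1wr — RD_PORT → AL3|MU0|ME0|BR1|rd0|wr1
(5) want 1×MUL +2rd +1wr — FU → AL3|MU0|ME0|BR1|rd0|wr1
(6) want 1×BR +1rd +0wr — RD_PORT → AL3|MU0|ME0|BR1|rd0|wr1
(7) want 1×MEM +1rd +1wr — FU → AL3|MU0|ME0|BR1|rd0|wr1

issued = [0, 1, 2, 3]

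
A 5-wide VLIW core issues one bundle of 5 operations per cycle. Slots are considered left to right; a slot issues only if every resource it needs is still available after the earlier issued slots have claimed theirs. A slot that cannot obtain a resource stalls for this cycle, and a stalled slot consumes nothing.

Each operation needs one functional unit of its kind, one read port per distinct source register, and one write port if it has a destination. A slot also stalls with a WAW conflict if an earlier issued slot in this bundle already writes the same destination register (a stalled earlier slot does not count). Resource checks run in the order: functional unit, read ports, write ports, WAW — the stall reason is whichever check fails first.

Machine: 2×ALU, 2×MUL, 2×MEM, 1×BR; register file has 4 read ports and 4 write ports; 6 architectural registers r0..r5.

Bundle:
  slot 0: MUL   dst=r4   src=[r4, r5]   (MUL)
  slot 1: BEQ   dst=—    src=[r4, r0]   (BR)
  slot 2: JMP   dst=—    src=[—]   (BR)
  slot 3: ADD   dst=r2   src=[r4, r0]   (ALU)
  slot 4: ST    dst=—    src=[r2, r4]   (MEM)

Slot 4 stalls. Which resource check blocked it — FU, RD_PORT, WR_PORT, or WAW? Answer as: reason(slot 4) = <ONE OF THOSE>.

  0. MUL→r4 ⇒ go  {2A/1Mu/2Ld/1B | 2r 3w}
  1. BR ⇒ go  {2A/1Mu/2Ld/0B | 0r 3w}
  2. BR ⇒ no(FU)  {2A/1Mu/2Ld/0B | 0r 3w}
  3. ALU→r2 ⇒ no(RD_PORT)  {2A/1Mu/2Ld/0B | 0r 3w}
  4. MEM ⇒ no(RD_PORT)  {2A/1Mu/2Ld/0B | 0r 3w}

reason(slot 4) = RD_PORT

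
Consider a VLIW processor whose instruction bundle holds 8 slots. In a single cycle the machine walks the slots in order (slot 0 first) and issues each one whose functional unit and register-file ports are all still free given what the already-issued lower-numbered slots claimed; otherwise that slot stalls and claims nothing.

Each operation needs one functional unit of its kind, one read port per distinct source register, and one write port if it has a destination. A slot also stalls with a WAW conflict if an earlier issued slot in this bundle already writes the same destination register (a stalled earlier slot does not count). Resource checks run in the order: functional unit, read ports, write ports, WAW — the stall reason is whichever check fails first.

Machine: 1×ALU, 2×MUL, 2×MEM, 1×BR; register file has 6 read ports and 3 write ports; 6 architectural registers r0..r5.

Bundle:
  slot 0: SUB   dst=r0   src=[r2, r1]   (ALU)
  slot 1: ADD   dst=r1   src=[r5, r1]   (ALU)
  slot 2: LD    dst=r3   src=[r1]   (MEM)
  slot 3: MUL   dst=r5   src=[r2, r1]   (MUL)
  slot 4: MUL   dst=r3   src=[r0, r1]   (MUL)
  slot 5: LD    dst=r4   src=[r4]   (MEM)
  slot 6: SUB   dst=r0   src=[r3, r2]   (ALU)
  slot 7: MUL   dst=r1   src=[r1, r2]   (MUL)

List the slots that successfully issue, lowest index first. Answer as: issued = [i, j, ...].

#0 ALU src=r2,r1 dispatched  <A:0 Mu:2 Ld:2 B:1 rd:4 wr:2>
#1 ALU src=r5,r1 held:FU  <A:0 Mu:2 Ld:2 B:1 rd:4 wr:2>
#2 MEM src=r1 dispatched  <A:0 Mu:2 Ld:1 B:1 rd:3 wr:1>
#3 MUL src=r2,r1 dispatched  <A:0 Mu:1 Ld:1 B:1 rd:1 wr:0>
#4 MUL src=r0,r1 held:RD_PORT  <A:0 Mu:1 Ld:1 B:1 rd:1 wr:0>
#5 MEM src=r4 held:WR_PORT  <A:0 Mu:1 Ld:1 B:1 rd:1 wr:0>
#6 ALU src=r3,r2 held:FU  <A:0 Mu:1 Ld:1 B:1 rd:1 wr:0>
#7 MUL src=r1,r2 held:RD_PORT  <A:0 Mu:1 Ld:1 B:1 rd:1 wr:0>

issued = [0, 2, 3]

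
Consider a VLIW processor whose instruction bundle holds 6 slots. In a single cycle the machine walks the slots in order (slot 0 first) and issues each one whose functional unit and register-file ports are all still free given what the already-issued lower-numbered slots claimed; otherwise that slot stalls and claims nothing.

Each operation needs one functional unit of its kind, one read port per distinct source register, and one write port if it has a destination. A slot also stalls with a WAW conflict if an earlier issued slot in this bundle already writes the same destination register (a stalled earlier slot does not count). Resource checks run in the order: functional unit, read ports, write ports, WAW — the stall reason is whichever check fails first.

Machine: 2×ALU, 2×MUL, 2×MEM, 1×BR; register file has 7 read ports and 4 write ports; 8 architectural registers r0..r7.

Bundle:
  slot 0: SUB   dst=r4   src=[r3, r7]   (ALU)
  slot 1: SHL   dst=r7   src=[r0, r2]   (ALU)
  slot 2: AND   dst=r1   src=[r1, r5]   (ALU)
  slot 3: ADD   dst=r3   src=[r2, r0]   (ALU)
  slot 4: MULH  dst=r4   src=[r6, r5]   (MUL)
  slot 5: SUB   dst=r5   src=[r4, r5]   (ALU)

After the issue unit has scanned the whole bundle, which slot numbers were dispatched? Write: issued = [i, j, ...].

slot 0 (ALU): ISSUE — free A1,Mu2,Ld2,B1 rp5 wp3
slot 1 (ALU): ISSUE — free A0,Mu2,Ld2,B1 rp3 wp2
slot 2 (ALU): stall FU — free A0,Mu2,Ld2,B1 rp3 wp2
slot 3 (ALU): stall FU — free A0,Mu2,Ld2,B1 rp3 wp2
slot 4 (MUL): stall WAW — free A0,Mu2,Ld2,B1 rp3 wp2
slot 5 (ALU): stall FU — free A0,Mu2,Ld2,B1 rp3 wp2

issued = [0, 1]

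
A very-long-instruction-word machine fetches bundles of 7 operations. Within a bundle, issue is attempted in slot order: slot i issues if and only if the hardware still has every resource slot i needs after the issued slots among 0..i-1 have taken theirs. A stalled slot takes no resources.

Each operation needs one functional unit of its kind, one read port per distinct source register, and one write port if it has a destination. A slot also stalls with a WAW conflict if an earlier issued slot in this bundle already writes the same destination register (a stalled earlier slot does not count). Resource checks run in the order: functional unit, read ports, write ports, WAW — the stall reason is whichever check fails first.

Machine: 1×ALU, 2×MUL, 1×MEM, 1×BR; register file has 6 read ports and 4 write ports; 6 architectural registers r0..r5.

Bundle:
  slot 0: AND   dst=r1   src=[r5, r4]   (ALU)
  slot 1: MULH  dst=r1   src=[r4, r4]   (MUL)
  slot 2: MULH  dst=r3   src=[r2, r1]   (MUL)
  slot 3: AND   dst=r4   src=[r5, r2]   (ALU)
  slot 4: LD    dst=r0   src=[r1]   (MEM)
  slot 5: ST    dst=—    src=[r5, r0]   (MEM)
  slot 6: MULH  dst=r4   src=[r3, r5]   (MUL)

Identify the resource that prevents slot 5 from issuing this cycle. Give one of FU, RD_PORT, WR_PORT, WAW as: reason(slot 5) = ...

reason(slot 5) = FU

[0] ALU needs rd=2 wr=1: ok; after: ALU=0 MUL=2 MEM=1 BR=1, R=4, W=3
[1] MUL needs rd=1 wr=1: WAW; after: ALU=0 MUL=2 MEM=1 BR=1, R=4, W=3
[2] MUL needs rd=2 wr=1: ok; after: ALU=0 MUL=1 MEM=1 BR=1, R=2, W=2
[3] ALU needs rd=2 wr=1: FU; after: ALU=0 MUL=1 MEM=1 BR=1, R=2, W=2
[4] MEM needs rd=1 wr=1: ok; after: ALU=0 MUL=1 MEM=0 BR=1, R=1, W=1
[5] MEM needs rd=2 wr=0: FU; after: ALU=0 MUL=1 MEM=0 BR=1, R=1, W=1
[6] MUL needs rd=2 wr=1: RD_PORT; after: ALU=0 MUL=1 MEM=0 BR=1, R=1, W=1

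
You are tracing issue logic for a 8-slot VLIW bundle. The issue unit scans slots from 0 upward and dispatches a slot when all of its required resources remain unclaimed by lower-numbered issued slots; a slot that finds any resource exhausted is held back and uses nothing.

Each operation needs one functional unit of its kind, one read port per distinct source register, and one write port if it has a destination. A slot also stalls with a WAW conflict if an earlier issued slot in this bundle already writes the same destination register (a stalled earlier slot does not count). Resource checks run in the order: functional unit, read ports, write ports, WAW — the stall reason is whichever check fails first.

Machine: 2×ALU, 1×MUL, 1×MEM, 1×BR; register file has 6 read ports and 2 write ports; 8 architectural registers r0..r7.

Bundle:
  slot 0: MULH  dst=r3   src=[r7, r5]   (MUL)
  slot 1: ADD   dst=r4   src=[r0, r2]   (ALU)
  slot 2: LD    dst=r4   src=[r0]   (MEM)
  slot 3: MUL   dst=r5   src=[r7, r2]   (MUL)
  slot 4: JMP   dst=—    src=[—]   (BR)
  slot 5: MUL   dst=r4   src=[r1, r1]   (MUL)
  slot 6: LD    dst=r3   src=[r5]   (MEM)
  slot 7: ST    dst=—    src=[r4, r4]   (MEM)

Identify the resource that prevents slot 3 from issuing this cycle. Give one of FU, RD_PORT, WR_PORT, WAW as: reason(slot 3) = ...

#0 MUL src=r7,r5 dispatched  <A:2 Mu:0 Ld:1 B:1 rd:4 wr:1>
#1 ALU src=r0,r2 dispatched  <A:1 Mu:0 Ld:1 B:1 rd:2 wr:0>
#2 MEM src=r0 held:WR_PORT  <A:1 Mu:0 Ld:1 B:1 rd:2 wr:0>
#3 MUL src=r7,r2 held:FU  <A:1 Mu:0 Ld:1 B:1 rd:2 wr:0>
#4 BR src=- dispatched  <A:1 Mu:0 Ld:1 B:0 rd:2 wr:0>
#5 MUL src=r1,r1 held:FU  <A:1 Mu:0 Ld:1 B:0 rd:2 wr:0>
#6 MEM src=r5 held:WR_PORT  <A:1 Mu:0 Ld:1 B:0 rd:2 wr:0>
#7 MEM src=r4,r4 dispatched  <A:1 Mu:0 Ld:0 B:0 rd:1 wr:0>

reason(slot 3) = FU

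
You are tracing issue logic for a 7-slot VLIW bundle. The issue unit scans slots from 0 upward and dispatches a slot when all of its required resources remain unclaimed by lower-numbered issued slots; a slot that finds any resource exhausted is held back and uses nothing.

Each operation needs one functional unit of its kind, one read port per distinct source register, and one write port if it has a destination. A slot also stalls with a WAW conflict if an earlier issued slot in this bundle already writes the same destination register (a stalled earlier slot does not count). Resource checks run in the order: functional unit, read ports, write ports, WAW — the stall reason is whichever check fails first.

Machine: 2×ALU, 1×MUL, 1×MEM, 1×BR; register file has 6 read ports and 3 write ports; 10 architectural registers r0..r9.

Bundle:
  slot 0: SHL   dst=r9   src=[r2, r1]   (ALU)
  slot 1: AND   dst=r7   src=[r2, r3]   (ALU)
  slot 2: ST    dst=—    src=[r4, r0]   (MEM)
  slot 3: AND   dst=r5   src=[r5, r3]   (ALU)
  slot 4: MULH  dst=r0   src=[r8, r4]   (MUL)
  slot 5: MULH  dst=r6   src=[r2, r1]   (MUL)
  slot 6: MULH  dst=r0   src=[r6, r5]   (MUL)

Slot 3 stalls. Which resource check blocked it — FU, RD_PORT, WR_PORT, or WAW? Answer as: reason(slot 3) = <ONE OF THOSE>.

[0] ALU needs rd=2 wr=1: ok; after: ALU=1 MUL=1 MEM=1 BR=1, R=4, W=2
[1] ALU needs rd=2 wr=1: ok; after: ALU=0 MUL=1 MEM=1 BR=1, R=2, W=1
[2] MEM needs rd=2 wr=0: ok; after: ALU=0 MUL=1 MEM=0 BR=1, R=0, W=1
[3] ALU needs rd=2 wr=1: FU; after: ALU=0 MUL=1 MEM=0 BR=1, R=0, W=1
[4] MUL needs rd=2 wr=1: RD_PORT; after: ALU=0 MUL=1 MEM=0 BR=1, R=0, W=1
[5] MUL needs rd=2 wr=1: RD_PORT; after: ALU=0 MUL=1 MEM=0 BR=1, R=0, W=1
[6] MUL needs rd=2 wr=1: RD_PORT; after: ALU=0 MUL=1 MEM=0 BR=1, R=0, W=1

reason(slot 3) = FU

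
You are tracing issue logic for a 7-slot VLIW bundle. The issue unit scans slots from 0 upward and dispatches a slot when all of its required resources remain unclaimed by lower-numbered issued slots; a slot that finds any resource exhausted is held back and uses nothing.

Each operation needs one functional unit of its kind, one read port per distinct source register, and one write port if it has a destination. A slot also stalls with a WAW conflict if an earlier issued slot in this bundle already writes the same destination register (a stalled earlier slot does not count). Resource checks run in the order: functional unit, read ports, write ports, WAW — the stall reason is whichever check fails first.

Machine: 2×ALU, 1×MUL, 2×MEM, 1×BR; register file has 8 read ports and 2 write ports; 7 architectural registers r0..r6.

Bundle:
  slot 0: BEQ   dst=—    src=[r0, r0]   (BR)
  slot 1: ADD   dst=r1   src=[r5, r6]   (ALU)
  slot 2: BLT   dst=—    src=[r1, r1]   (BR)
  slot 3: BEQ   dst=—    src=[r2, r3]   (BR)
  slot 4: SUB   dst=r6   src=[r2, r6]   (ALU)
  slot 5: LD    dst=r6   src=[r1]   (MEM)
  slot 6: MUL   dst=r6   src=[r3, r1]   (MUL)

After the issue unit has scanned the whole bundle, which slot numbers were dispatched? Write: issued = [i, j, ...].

issued = [0, 1, 4]

slot 0 (BR): ISSUE — free A2,Mu1,Ld2,B0 rp7 wp2
slot 1 (ALU): ISSUE — free A1,Mu1,Ld2,B0 rp5 wp1
slot 2 (BR): stall FU — free A1,Mu1,Ld2,B0 rp5 wp1
slot 3 (BR): stall FU — free A1,Mu1,Ld2,B0 rp5 wp1
slot 4 (ALU): ISSUE — free A0,Mu1,Ld2,B0 rp3 wp0
slot 5 (MEM): stall WR_PORT — free A0,Mu1,Ld2,B0 rp3 wp0
slot 6 (MUL): stall WR_PORT — free A0,Mu1,Ld2,B0 rp3 wp0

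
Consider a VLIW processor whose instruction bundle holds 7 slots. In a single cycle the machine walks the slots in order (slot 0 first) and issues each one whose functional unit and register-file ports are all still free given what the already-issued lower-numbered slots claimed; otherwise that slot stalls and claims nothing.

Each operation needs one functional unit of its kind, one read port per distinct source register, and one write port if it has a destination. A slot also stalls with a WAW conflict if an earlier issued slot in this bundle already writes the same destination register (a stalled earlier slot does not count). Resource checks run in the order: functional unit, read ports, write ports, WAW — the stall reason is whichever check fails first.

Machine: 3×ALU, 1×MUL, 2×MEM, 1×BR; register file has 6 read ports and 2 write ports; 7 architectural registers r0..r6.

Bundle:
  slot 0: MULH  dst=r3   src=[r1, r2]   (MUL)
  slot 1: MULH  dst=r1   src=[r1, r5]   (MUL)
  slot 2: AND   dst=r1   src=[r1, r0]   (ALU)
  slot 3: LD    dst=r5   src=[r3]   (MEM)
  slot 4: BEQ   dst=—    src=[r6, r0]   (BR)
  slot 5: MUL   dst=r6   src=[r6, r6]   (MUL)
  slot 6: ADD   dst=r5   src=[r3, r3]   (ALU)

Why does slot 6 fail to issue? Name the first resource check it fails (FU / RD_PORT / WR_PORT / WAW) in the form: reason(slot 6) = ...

reason(slot 6) = RD_PORT

#0 MUL src=r1,r2 dispatched  <A:3 Mu:0 Ld:2 B:1 rd:4 wr:1>
#1 MUL src=r1,r5 held:FU  <A:3 Mu:0 Ld:2 B:1 rd:4 wr:1>
#2 ALU src=r1,r0 dispatched  <A:2 Mu:0 Ld:2 B:1 rd:2 wr:0>
#3 MEM src=r3 held:WR_PORT  <A:2 Mu:0 Ld:2 B:1 rd:2 wr:0>
#4 BR src=r6,r0 dispatched  <A:2 Mu:0 Ld:2 B:0 rd:0 wr:0>
#5 MUL src=r6,r6 held:FU  <A:2 Mu:0 Ld:2 B:0 rd:0 wr:0>
#6 ALU src=r3,r3 held:RD_PORT  <A:2 Mu:0 Ld:2 B:0 rd:0 wr:0>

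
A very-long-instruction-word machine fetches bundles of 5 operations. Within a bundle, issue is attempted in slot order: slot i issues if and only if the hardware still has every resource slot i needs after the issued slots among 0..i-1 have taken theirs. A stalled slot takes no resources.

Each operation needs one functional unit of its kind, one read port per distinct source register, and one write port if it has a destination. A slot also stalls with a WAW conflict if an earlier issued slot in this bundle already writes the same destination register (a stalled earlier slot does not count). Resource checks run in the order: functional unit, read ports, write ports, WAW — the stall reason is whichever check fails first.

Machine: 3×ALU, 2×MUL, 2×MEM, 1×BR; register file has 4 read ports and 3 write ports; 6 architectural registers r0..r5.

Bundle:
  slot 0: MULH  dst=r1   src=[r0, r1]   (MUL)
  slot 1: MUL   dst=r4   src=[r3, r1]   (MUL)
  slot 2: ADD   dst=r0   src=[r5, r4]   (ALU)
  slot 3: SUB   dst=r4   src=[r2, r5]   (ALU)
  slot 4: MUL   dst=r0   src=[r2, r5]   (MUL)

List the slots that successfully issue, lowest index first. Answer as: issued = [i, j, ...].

#0 MUL src=r0,r1 dispatched  <A:3 Mu:1 Ld:2 B:1 rd:2 wr:2>
#1 MUL src=r3,r1 dispatched  <A:3 Mu:0 Ld:2 B:1 rd:0 wr:1>
#2 ALU src=r5,r4 held:RD_PORT  <A:3 Mu:0 Ld:2 B:1 rd:0 wr:1>
#3 ALU src=r2,r5 held:RD_PORT  <A:3 Mu:0 Ld:2 B:1 rd:0 wr:1>
#4 MUL src=r2,r5 held:FU  <A:3 Mu:0 Ld:2 B:1 rd:0 wr:1>

issued = [0, 1]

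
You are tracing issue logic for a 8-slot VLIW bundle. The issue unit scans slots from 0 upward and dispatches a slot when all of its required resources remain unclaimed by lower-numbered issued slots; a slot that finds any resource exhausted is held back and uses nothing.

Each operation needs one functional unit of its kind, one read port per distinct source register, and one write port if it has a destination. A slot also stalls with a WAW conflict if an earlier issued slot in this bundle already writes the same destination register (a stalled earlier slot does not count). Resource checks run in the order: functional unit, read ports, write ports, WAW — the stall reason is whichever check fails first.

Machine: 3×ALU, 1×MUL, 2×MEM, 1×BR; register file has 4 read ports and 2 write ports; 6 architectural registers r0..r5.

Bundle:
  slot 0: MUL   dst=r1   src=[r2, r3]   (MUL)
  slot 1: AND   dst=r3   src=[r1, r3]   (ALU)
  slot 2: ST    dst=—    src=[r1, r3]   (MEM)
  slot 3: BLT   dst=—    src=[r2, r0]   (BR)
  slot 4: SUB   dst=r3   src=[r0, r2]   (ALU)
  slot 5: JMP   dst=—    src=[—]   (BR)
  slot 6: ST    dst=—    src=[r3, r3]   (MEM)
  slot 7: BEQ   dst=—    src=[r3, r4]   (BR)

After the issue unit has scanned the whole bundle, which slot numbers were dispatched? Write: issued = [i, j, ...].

issued = [0, 1, 5]

  0. MUL→r1 ⇒ go  {3A/0Mu/2Ld/1B | 2r 1w}
  1. ALU→r3 ⇒ go  {2A/0Mu/2Ld/1B | 0r 0w}
  2. MEM ⇒ no(RD_PORT)  {2A/0Mu/2Ld/1B | 0r 0w}
  3. BR ⇒ no(RD_PORT)  {2A/0Mu/2Ld/1B | 0r 0w}
  4. ALU→r3 ⇒ no(RD_PORT)  {2A/0Mu/2Ld/1B | 0r 0w}
  5. BR ⇒ go  {2A/0Mu/2Ld/0B | 0r 0w}
  6. MEM ⇒ no(RD_PORT)  {2A/0Mu/2Ld/0B | 0r 0w}
  7. BR ⇒ no(FU)  {2A/0Mu/2Ld/0B | 0r 0w}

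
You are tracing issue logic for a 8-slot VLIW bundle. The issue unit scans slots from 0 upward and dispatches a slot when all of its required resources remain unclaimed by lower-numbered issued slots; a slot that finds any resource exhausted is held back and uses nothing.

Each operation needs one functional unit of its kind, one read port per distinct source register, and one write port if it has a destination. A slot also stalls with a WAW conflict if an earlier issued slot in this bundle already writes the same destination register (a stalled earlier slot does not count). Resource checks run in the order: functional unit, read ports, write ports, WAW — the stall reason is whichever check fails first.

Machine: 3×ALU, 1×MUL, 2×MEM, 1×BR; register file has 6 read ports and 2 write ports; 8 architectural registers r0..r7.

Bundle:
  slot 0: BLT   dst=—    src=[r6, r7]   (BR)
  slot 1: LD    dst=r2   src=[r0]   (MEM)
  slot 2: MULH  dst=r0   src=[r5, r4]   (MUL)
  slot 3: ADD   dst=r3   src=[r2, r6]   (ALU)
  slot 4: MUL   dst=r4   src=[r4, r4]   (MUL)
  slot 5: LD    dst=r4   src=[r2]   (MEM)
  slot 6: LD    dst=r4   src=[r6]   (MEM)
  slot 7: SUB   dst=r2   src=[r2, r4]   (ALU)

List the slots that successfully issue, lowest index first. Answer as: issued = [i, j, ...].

(0) want 1×BR +2rd +0wr — yes → AL3|MU1|ME2|BR0|rd4|wr2
(1) want 1×MEM +1rd +1wr — yes → AL3|MU1|ME1|BR0|rd3|wr1
(2) want 1×MUL +2rd +1wr — yes → AL3|MU0|ME1|BR0|rd1|wr0
(3) want 1×ALU +2rd +1wr — RD_PORT → AL3|MU0|ME1|BR0|rd1|wr0
(4) want 1×MUL +1rd +1wr — FU → AL3|MU0|ME1|BR0|rd1|wr0
(5) want 1×MEM +1rd +1wr — WR_PORT → AL3|MU0|ME1|BR0|rd1|wr0
(6) want 1×MEM +1rd +1wr — WR_PORT → AL3|MU0|ME1|BR0|rd1|wr0
(7) want 1×ALU +2rd +1wr — RD_PORT → AL3|MU0|ME1|BR0|rd1|wr0

issued = [0, 1, 2]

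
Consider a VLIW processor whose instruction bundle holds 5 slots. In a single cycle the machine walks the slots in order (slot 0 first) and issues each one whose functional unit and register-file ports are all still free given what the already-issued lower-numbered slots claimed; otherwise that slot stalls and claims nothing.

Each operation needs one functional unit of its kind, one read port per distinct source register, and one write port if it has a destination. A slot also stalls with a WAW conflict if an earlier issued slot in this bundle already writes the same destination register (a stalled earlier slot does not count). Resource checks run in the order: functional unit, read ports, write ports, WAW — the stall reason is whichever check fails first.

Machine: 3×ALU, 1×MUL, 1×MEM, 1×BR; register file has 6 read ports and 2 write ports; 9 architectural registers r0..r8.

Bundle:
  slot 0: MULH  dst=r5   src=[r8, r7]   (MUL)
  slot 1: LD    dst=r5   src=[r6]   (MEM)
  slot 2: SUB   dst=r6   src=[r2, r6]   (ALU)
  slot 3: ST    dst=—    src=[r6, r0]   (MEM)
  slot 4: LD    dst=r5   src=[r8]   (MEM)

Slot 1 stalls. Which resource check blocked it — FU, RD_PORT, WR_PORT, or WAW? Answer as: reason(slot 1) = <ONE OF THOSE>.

#0 MUL src=r8,r7 dispatched  <A:3 Mu:0 Ld:1 B:1 rd:4 wr:1>
#1 MEM src=r6 held:WAW  <A:3 Mu:0 Ld:1 B:1 rd:4 wr:1>
#2 ALU src=r2,r6 dispatched  <A:2 Mu:0 Ld:1 B:1 rd:2 wr:0>
#3 MEM src=r6,r0 dispatched  <A:2 Mu:0 Ld:0 B:1 rd:0 wr:0>
#4 MEM src=r8 held:FU  <A:2 Mu:0 Ld:0 B:1 rd:0 wr:0>

reason(slot 1) = WAW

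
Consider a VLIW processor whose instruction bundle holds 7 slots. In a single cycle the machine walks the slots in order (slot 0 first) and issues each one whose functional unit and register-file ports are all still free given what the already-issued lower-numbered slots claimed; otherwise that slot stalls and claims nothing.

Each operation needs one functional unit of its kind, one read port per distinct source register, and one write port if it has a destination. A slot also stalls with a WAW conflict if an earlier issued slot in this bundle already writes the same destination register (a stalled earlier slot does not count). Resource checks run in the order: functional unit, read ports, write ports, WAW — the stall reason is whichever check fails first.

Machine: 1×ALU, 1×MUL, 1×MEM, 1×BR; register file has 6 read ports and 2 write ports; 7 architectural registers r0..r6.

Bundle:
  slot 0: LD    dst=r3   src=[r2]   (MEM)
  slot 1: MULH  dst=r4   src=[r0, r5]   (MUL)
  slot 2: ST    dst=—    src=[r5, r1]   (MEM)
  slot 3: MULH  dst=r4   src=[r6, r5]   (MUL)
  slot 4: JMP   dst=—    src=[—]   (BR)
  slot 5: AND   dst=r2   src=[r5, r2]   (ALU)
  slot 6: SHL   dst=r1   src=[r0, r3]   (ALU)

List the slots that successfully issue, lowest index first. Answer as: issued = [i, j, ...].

(0) want 1×MEM +1rd +1wr — yes → AL1|MU1|ME0|BR1|rd5|wr1
(1) want 1×MUL +2rd +1wr — yes → AL1|MU0|ME0|BR1|rd3|wr0
(2) want 1×MEM +2rd +0wr — FU → AL1|MU0|ME0|BR1|rd3|wr0
(3) want 1×MUL +2rd +1wr — FU → AL1|MU0|ME0|BR1|rd3|wr0
(4) want 1×BR +0rd +0wr — yes → AL1|MU0|ME0|BR0|rd3|wr0
(5) want 1×ALU +2rd +1wr — WR_PORT → AL1|MU0|ME0|BR0|rd3|wr0
(6) want 1×ALU +2rd +1wr — WR_PORT → AL1|MU0|ME0|BR0|rd3|wr0

issued = [0, 1, 4]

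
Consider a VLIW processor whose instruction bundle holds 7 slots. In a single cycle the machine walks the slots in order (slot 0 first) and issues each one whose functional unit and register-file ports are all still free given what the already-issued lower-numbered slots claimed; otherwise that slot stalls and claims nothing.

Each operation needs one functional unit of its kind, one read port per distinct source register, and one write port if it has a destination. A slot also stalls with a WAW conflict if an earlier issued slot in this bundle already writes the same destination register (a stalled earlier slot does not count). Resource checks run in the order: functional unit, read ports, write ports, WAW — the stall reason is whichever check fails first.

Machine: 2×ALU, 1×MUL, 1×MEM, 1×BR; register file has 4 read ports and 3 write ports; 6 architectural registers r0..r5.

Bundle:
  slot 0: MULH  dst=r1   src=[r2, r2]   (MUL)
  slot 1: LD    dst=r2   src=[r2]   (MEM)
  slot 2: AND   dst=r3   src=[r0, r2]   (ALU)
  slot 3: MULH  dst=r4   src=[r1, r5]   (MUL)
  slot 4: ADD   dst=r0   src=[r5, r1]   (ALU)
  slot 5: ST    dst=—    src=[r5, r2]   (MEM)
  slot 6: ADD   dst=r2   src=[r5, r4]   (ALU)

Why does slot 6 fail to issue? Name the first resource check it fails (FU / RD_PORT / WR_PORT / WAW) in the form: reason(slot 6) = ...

reason(slot 6) = RD_PORT

[0] MUL needs rd=1 wr=1: ok; after: ALU=2 MUL=0 MEM=1 BR=1, R=3, W=2
[1] MEM needs rd=1 wr=1: ok; after: ALU=2 MUL=0 MEM=0 BR=1, R=2, W=1
[2] ALU needs rd=2 wr=1: ok; after: ALU=1 MUL=0 MEM=0 BR=1, R=0, W=0
[3] MUL needs rd=2 wr=1: FU; after: ALU=1 MUL=0 MEM=0 BR=1, R=0, W=0
[4] ALU needs rd=2 wr=1: RD_PORT; after: ALU=1 MUL=0 MEM=0 BR=1, R=0, W=0
[5] MEM needs rd=2 wr=0: FU; after: ALU=1 MUL=0 MEM=0 BR=1, R=0, W=0
[6] ALU needs rd=2 wr=1: RD_PORT; after: ALU=1 MUL=0 MEM=0 BR=1, R=0, W=0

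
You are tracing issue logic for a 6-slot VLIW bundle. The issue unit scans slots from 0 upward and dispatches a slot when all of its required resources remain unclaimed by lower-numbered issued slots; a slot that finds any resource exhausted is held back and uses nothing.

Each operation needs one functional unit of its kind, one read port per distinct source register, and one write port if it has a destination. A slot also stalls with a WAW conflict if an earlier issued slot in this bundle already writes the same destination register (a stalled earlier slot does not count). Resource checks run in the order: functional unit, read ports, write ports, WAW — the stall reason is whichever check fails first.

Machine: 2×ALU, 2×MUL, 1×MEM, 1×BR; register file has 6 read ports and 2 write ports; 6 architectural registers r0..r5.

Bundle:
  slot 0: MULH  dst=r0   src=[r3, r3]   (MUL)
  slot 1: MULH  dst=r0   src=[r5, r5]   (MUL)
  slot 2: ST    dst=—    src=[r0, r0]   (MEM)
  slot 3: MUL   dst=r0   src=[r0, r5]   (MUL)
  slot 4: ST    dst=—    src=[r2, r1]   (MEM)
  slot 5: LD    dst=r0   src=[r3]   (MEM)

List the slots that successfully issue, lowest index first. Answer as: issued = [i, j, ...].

issued = [0, 2]

#0 MUL src=r3,r3 dispatched  <A:2 Mu:1 Ld:1 B:1 rd:5 wr:1>
#1 MUL src=r5,r5 held:WAW  <A:2 Mu:1 Ld:1 B:1 rd:5 wr:1>
#2 MEM src=r0,r0 dispatched  <A:2 Mu:1 Ld:0 B:1 rd:4 wr:1>
#3 MUL src=r0,r5 held:WAW  <A:2 Mu:1 Ld:0 B:1 rd:4 wr:1>
#4 MEM src=r2,r1 held:FU  <A:2 Mu:1 Ld:0 B:1 rd:4 wr:1>
#5 MEM src=r3 held:FU  <A:2 Mu:1 Ld:0 B:1 rd:4 wr:1>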